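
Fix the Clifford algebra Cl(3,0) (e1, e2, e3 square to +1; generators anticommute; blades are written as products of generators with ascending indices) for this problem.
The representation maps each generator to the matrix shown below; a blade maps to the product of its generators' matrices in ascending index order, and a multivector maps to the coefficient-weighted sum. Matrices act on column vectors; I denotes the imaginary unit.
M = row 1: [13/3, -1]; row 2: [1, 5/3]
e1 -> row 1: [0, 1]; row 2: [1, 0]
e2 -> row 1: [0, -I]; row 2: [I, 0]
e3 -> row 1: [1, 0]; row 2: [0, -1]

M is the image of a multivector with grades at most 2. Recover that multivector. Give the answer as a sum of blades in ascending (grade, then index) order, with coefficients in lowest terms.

Method: 1, rho(e1), rho(e2), rho(e3) form a trace-orthogonal basis of the 2x2 complex matrices (tr(X Y) = 2 if X = Y, else 0), so M = m0*1 + m1*rho(e1) + m2*rho(e2) + m3*rho(e3) with m0 = tr(M)/2 = 3, m1 = tr(M rho(e1))/2 = 0, m2 = tr(M rho(e2))/2 = -I, m3 = tr(M rho(e3))/2 = 4/3.
Multiplying table entries, the bivector images are rho(e1 e2) = I*rho(e3), rho(e1 e3) = -I*rho(e2), rho(e2 e3) = I*rho(e1); with real blade coefficients the real parts of m0..m3 are the coefficients of 1, e1, e2, e3 and the imaginary parts give the bivectors (e2 e3: Im m1, e1 e3: -Im m2, e1 e2: Im m3).
Answer: 3 + 4/3*e3 + e1 e3


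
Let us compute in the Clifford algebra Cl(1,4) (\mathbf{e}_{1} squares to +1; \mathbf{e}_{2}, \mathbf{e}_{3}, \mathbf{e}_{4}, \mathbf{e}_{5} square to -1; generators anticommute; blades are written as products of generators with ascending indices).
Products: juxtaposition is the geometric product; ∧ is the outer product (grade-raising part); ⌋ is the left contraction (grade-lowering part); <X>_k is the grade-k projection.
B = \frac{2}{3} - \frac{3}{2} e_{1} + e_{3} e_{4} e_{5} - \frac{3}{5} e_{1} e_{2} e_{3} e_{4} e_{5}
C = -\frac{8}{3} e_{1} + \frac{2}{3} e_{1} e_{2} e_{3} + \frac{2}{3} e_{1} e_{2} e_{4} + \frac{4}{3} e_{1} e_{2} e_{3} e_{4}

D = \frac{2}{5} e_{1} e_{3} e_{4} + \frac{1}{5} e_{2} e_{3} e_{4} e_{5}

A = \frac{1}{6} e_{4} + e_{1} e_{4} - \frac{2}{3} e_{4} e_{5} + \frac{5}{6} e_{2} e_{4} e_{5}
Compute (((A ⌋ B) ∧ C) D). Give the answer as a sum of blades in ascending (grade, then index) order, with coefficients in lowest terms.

step 1: \frac{2}{3} e_{3} + \frac{1}{2} e_{1} e_{3} + \frac{1}{6} e_{3} e_{5} - \frac{2}{5} e_{1} e_{2} e_{3} - \frac{3}{5} e_{2} e_{3} e_{5} - \frac{1}{10} e_{1} e_{2} e_{3} e_{5}
step 2: \frac{16}{9} e_{1} e_{3} - \frac{4}{9} e_{1} e_{3} e_{5} + \frac{4}{9} e_{1} e_{2} e_{3} e_{4} - \frac{8}{5} e_{1} e_{2} e_{3} e_{5} - \frac{1}{9} e_{1} e_{2} e_{3} e_{4} e_{5}
step 3: -\frac{1}{45} e_{1} + \frac{8}{45} e_{2} + \frac{32}{45} e_{4} + \frac{8}{25} e_{1} e_{4} + \frac{4}{45} e_{1} e_{5} + \frac{2}{45} e_{2} e_{5} + \frac{8}{45} e_{4} e_{5} - \frac{4}{45} e_{1} e_{2} e_{4} - \frac{16}{25} e_{2} e_{4} e_{5} + \frac{16}{45} e_{1} e_{2} e_{4} e_{5}
Answer: -\frac{1}{45} e_{1} + \frac{8}{45} e_{2} + \frac{32}{45} e_{4} + \frac{8}{25} e_{1} e_{4} + \frac{4}{45} e_{1} e_{5} + \frac{2}{45} e_{2} e_{5} + \frac{8}{45} e_{4} e_{5} - \frac{4}{45} e_{1} e_{2} e_{4} - \frac{16}{25} e_{2} e_{4} e_{5} + \frac{16}{45} e_{1} e_{2} e_{4} e_{5}


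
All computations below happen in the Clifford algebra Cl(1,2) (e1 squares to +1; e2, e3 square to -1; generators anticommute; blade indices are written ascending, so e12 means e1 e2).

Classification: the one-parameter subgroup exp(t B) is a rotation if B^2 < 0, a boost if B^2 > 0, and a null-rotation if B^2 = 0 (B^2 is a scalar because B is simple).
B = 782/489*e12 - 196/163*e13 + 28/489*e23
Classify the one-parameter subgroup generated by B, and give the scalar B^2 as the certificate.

B^2 term by term: the squares give (782/489)^2*(e12)^2 + (-196/163)^2*(e13)^2 + (28/489)^2*(e23)^2 = 611524/239121*(+1) + 38416/26569*(+1) + 784/239121*(-1) = 4 (each basis 2-blade squares to minus the product of its generators' squares); cross terms between blades sharing an index anticommute and cancel. So B^2 = 4.
Answer: boost, certificate B^2 = 4. The invariant at work: B^2 = 4 is unchanged by conjugation, hence its sign classifies the subgroup whatever basis B is written in.


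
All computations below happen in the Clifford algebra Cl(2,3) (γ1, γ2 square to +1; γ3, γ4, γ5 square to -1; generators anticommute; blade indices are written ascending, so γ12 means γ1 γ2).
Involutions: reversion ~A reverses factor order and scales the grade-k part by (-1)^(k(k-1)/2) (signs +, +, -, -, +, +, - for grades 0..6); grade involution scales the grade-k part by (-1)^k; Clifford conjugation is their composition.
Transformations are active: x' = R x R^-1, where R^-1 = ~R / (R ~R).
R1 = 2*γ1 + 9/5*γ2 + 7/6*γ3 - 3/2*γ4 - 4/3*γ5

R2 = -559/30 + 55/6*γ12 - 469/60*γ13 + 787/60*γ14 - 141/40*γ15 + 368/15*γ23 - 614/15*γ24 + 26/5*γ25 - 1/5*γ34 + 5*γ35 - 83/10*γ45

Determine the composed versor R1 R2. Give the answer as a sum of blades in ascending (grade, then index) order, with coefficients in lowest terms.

Distribute over the terms of R1 (each basis-blade product reordered to ascending indices, repeated generators contracted through their squares):
(2*γ1) R2 = -559/15*γ1 + 55/3*γ2 - 469/30*γ3 + 787/30*γ4 - 141/20*γ5 + 736/15*γ123 - 1228/15*γ124 + 52/5*γ125 - 2/5*γ134 + 10*γ135 - 83/5*γ145
(9/5*γ2) R2 = -33/2*γ1 - 1677/50*γ2 + 1104/25*γ3 - 1842/25*γ4 + 234/25*γ5 + 1407/100*γ123 - 2361/100*γ124 + 1269/200*γ125 - 9/25*γ234 + 9*γ235 - 747/50*γ245
(7/6*γ3) R2 = -3283/360*γ1 + 1288/45*γ2 - 3913/180*γ3 + 7/30*γ4 - 35/6*γ5 + 385/36*γ123 - 5509/360*γ134 + 329/80*γ135 + 2149/45*γ234 - 91/15*γ235 - 581/60*γ345
(-3/2*γ4) R2 = -787/40*γ1 + 307/5*γ2 + 3/10*γ3 + 559/20*γ4 - 249/20*γ5 - 55/4*γ124 + 469/40*γ134 - 423/80*γ145 - 184/5*γ234 + 39/5*γ245 + 15/2*γ345
(-4/3*γ5) R2 = 47/10*γ1 - 104/15*γ2 - 20/3*γ3 + 166/15*γ4 + 1118/45*γ5 - 110/9*γ125 + 469/45*γ135 - 787/45*γ145 - 1472/45*γ235 + 2456/45*γ245 + 4/15*γ345
Summing the partial products and collecting blades:
Answer: -2803/36*γ1 + 30547/450*γ2 + 379/900*γ3 - 2459/300*γ4 + 1996/225*γ5 + 16612/225*γ123 - 8942/75*γ124 + 8141/1800*γ125 - 179/45*γ134 + 3533/144*γ135 - 28351/720*γ145 + 2384/225*γ234 - 268/9*γ235 + 21347/450*γ245 - 23/12*γ345


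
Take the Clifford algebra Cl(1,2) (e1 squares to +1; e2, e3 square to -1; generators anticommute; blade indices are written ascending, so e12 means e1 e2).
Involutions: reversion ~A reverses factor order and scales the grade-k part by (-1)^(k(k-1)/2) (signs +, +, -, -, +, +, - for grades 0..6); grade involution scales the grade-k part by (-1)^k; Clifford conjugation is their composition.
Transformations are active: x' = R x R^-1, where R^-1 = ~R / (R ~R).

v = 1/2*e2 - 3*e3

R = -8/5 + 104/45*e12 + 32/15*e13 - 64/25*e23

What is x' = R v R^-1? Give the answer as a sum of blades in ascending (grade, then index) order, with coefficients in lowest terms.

~R = -8/5 - 104/45*e12 - 32/15*e13 + 64/25*e23, and R ~R = -39424/50625, so R^-1 = ~R / (-39424/50625).
R v = 236/45*e1 - 212/25*e2 + 88/25*e3 - 8*e123
Answer: -19125/616*e1 + 5227/616*e2 - 4623/154*e3


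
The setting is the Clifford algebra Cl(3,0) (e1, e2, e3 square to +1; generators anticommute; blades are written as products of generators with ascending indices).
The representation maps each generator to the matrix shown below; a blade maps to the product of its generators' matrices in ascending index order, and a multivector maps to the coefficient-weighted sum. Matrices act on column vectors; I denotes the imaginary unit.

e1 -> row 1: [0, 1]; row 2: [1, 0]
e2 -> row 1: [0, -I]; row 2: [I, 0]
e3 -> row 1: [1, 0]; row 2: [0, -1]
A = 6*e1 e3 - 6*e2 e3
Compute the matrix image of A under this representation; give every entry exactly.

Bivector images (products of the table entries): rho(e1 e3) = rho(e1)rho(e3) = row 1: [0, -1]; row 2: [1, 0]; rho(e2 e3) = rho(e2)rho(e3) = row 1: [0, I]; row 2: [I, 0].
M = (6)*rho(e1 e3) + (-6)*rho(e2 e3), summed entrywise:
Answer: row 1: [0, -6 - 6*I]; row 2: [6 - 6*I, 0]


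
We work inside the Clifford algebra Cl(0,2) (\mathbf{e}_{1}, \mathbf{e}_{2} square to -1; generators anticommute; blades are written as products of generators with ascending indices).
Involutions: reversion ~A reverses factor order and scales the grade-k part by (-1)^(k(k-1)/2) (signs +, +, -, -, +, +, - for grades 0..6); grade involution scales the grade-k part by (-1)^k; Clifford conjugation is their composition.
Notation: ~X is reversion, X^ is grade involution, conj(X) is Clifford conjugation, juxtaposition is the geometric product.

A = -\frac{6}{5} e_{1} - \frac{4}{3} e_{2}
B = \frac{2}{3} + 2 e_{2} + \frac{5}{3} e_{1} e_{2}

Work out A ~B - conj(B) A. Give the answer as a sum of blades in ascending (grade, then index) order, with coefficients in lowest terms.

first term: \frac{8}{3} + \frac{64}{45} e_{1} - \frac{26}{9} e_{2} - \frac{12}{5} e_{1} e_{2}
second term: -\frac{8}{3} - \frac{136}{45} e_{1} + \frac{10}{9} e_{2} - \frac{12}{5} e_{1} e_{2}
Answer: \frac{16}{3} + \frac{40}{9} e_{1} - 4 e_{2}


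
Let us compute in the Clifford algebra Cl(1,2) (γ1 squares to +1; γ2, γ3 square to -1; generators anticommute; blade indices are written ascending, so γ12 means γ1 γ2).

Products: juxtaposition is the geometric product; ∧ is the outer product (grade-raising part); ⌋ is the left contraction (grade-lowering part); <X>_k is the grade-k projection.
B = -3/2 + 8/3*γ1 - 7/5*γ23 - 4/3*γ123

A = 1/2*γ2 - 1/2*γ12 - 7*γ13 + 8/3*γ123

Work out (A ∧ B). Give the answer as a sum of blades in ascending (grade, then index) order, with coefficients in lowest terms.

step 1: -3/4*γ2 - 7/12*γ12 + 21/2*γ13 - 4*γ123
Answer: -3/4*γ2 - 7/12*γ12 + 21/2*γ13 - 4*γ123


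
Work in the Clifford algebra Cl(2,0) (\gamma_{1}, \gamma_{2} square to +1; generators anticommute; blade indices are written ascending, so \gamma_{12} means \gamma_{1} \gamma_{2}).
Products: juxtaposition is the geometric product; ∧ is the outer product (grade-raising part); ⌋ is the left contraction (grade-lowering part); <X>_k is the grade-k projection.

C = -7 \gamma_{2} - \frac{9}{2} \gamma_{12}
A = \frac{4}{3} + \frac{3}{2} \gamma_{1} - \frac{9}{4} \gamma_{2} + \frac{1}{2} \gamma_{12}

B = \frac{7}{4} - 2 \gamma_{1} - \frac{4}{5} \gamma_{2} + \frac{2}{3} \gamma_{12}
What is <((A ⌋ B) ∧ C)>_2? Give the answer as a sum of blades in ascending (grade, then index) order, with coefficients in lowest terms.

step 1: \frac{4}{5} - \frac{7}{6} \gamma_{1} - \frac{1}{15} \gamma_{2} + \frac{8}{9} \gamma_{12}
step 2: -\frac{28}{5} \gamma_{2} + \frac{137}{30} \gamma_{12}
step 3: \frac{137}{30} \gamma_{12}
Answer: \frac{137}{30} \gamma_{12}


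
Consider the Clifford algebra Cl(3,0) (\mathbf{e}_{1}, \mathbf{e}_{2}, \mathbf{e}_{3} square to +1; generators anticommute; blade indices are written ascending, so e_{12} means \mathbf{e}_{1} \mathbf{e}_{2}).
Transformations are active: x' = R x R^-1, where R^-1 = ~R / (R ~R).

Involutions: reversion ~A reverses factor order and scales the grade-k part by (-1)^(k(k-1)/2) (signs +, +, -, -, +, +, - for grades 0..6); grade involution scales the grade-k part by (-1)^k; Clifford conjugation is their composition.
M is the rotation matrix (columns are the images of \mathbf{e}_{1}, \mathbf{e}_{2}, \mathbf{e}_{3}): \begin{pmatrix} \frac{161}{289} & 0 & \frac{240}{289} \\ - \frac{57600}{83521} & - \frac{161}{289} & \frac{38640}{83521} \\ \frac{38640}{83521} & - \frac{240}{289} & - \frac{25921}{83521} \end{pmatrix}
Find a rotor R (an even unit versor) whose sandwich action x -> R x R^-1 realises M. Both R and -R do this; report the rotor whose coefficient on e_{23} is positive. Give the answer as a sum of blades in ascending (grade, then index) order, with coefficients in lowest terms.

Method: write R = a + b12*e_{12} + b13*e_{13} + b23*e_{23} with a^2 + b12^2 + b13^2 + b23^2 = 1 (so R^-1 = ~R). Expanding the columns R e_j ~R gives tr M = 4a^2 - 1 and, from the antisymmetric part, M21 - M12 = -4a*b12, M13 - M31 = 4a*b13, M32 - M23 = -4a*b23.
Here tr M = -\frac{25921}{83521}, so a^2 = (1 + tr M)/4 = \frac{14400}{83521} and a = ±\frac{120}{289}. Taking a = \frac{120}{289}: M21 - M12 = -\frac{57600}{83521}, M13 - M31 = \frac{30720}{83521}, M32 - M23 = -\frac{108000}{83521}, giving b12 = \frac{120}{289}, b13 = \frac{64}{289}, b23 = \frac{225}{289}, i.e. R = \frac{120}{289} + \frac{120}{289} e_{12} + \frac{64}{289} e_{13} + \frac{225}{289} e_{23}.
Its e_{23} coefficient is already positive.
Answer: \frac{120}{289} + \frac{120}{289} e_{12} + \frac{64}{289} e_{13} + \frac{225}{289} e_{23}. Sheet selection: the two-to-one cover makes ±R indistinguishable at the matrix level (trace -\frac{25921}{83521}), so uniqueness comes from the required sign on e_{23}.


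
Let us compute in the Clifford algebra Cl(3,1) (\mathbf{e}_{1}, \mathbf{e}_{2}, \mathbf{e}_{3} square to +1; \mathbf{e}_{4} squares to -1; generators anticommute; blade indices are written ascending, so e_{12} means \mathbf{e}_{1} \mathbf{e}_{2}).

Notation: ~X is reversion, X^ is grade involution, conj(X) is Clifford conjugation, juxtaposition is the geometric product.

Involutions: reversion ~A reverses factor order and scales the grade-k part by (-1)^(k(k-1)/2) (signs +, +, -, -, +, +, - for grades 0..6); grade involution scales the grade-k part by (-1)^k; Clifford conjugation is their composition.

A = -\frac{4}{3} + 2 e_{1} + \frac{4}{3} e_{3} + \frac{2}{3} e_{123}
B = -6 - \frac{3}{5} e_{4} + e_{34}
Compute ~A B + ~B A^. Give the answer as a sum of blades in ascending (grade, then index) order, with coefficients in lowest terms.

first term: 8 - 12 e_{1} - 8 e_{3} + \frac{32}{15} e_{4} - \frac{6}{5} e_{14} - \frac{32}{15} e_{34} + 4 e_{123} - \frac{2}{3} e_{124} + 2 e_{134} + \frac{2}{5} e_{1234}
second term: 8 + 12 e_{1} + 8 e_{3} - \frac{8}{15} e_{4} - \frac{6}{5} e_{14} + \frac{8}{15} e_{34} + 4 e_{123} - \frac{2}{3} e_{124} + 2 e_{134} - \frac{2}{5} e_{1234}
Answer: 16 + \frac{8}{5} e_{4} - \frac{12}{5} e_{14} - \frac{8}{5} e_{34} + 8 e_{123} - \frac{4}{3} e_{124} + 4 e_{134}


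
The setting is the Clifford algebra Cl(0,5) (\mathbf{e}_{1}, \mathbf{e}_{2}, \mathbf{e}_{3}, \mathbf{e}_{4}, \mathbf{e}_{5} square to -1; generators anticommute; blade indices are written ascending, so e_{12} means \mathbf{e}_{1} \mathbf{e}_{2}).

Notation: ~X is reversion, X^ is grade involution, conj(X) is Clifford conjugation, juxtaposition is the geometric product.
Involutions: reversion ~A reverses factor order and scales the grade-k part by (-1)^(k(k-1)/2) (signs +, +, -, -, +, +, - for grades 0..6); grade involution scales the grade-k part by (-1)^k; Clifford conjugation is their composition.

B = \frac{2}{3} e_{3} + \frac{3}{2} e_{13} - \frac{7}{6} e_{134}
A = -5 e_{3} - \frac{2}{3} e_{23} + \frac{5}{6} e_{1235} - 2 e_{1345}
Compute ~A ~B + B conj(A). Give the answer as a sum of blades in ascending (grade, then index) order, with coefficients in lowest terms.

first term: \frac{10}{3} + \frac{15}{2} e_{1} - \frac{4}{9} e_{2} + \frac{7}{3} e_{5} + e_{12} - \frac{35}{6} e_{14} - \frac{5}{4} e_{25} - 3 e_{45} - \frac{7}{9} e_{124} + \frac{5}{9} e_{125} + \frac{4}{3} e_{145} - \frac{35}{36} e_{245}
second term: -\frac{10}{3} - \frac{15}{2} e_{1} + \frac{4}{9} e_{2} + \frac{7}{3} e_{5} + e_{12} - \frac{35}{6} e_{14} + \frac{5}{4} e_{25} + 3 e_{45} - \frac{7}{9} e_{124} - \frac{5}{9} e_{125} - \frac{4}{3} e_{145} + \frac{35}{36} e_{245}
Answer: \frac{14}{3} e_{5} + 2 e_{12} - \frac{35}{3} e_{14} - \frac{14}{9} e_{124}


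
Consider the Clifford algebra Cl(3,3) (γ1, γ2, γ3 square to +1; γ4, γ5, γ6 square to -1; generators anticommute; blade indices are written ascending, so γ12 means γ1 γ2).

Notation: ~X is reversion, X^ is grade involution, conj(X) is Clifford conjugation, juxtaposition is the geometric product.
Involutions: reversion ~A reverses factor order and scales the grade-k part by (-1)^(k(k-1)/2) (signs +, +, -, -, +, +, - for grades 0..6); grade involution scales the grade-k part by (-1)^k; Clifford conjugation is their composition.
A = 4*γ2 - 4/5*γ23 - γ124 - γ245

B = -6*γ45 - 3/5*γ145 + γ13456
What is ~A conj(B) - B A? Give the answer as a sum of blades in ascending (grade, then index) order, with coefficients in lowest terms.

first term: -6*γ2 - 3/5*γ12 + 3/5*γ25 - 6*γ125 + 24*γ245 - γ1236 + 12/5*γ1245 + 24/5*γ2345 - γ2356 - 12/25*γ12345 - 4/5*γ12456 + 4*γ123456
second term: -6*γ2 - 3/5*γ12 + 3/5*γ25 + 6*γ125 - 24*γ245 + γ1236 - 12/5*γ1245 + 24/5*γ2345 + γ2356 + 12/25*γ12345 + 4/5*γ12456 + 4*γ123456
Answer: -12*γ125 + 48*γ245 - 2*γ1236 + 24/5*γ1245 - 2*γ2356 - 24/25*γ12345 - 8/5*γ12456


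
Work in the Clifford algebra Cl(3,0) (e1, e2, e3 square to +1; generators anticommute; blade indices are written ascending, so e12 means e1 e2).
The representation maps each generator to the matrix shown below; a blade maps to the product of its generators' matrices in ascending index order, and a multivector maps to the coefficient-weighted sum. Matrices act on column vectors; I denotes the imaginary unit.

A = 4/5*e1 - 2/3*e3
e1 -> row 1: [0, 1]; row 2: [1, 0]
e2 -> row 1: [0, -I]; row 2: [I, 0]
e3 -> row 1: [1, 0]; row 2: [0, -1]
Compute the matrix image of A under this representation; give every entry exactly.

M = (4/5)*rho(e1) + (-2/3)*rho(e3), summed entrywise:
Answer: row 1: [-2/3, 4/5]; row 2: [4/5, 2/3]


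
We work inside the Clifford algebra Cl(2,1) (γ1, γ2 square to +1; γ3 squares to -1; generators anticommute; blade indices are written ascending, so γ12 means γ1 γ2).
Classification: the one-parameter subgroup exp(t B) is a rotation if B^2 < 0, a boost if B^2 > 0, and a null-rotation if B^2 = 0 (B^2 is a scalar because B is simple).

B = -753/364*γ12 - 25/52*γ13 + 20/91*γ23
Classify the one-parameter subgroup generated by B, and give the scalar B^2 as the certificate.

B^2 term by term: the squares give (-753/364)^2*(γ12)^2 + (-25/52)^2*(γ13)^2 + (20/91)^2*(γ23)^2 = 567009/132496*(-1) + 625/2704*(+1) + 400/8281*(+1) = -4 (each basis 2-blade squares to minus the product of its generators' squares); cross terms between blades sharing an index anticommute and cancel. So B^2 = -4.
Answer: rotation, certificate B^2 = -4. The scalar -4 is the complete invariant here: its sign names the subgroup type.


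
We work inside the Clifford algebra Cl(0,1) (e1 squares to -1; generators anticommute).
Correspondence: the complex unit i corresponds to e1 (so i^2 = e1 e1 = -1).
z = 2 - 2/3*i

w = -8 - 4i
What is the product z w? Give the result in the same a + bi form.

In blades: z = 2 - 2/3*e1, w = -8 - 4*e1.
Distribute z over w term by term (generator squares from the signature, products reordered to ascending indices): (2)*w = -16 - 8*e1; (-2/3*e1)*w = -8/3 + 16/3*e1.
Sum: -56/3 - 8/3*e1; translating back through the correspondence:
Answer: -56/3 - 8/3*i


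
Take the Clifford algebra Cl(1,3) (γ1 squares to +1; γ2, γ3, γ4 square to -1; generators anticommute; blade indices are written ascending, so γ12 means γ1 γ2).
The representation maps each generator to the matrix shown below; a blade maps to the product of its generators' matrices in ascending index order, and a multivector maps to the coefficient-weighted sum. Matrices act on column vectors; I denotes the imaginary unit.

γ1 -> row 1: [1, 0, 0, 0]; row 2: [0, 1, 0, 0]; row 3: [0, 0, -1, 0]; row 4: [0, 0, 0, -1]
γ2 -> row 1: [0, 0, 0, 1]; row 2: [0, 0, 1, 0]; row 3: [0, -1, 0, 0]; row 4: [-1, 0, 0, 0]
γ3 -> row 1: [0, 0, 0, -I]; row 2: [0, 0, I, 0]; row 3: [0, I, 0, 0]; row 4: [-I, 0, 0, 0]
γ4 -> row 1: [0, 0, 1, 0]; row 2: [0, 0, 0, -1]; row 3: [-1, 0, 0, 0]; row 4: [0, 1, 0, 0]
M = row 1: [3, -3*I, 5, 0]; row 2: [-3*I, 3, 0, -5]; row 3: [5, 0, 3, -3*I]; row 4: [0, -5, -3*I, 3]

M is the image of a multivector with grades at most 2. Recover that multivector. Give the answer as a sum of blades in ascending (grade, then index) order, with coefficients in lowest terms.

Method: the blade images are trace-orthogonal — tr(rho(e_A) rho(e_B)^-1) = 4 if A = B and 0 otherwise — and rho(e_A)^-1 = (e_A)^2 * rho(e_A) with (e_A)^2 = +1 or -1, so the coefficient of e_A in the preimage is (e_A)^2 * tr(M rho(e_A))/4.
Nonzero projections over blades of grade <= 2: 1: (1)^2 = +1, tr(M 1) = 12, coefficient 3; γ14: (γ14)^2 = +1, tr(M rho(γ14)) = 20, coefficient 5; γ34: (γ34)^2 = -1, tr(M rho(γ34)) = -12, coefficient 3. Every other blade of grade <= 2 projects to 0.
Answer: 3 + 5*γ14 + 3*γ34


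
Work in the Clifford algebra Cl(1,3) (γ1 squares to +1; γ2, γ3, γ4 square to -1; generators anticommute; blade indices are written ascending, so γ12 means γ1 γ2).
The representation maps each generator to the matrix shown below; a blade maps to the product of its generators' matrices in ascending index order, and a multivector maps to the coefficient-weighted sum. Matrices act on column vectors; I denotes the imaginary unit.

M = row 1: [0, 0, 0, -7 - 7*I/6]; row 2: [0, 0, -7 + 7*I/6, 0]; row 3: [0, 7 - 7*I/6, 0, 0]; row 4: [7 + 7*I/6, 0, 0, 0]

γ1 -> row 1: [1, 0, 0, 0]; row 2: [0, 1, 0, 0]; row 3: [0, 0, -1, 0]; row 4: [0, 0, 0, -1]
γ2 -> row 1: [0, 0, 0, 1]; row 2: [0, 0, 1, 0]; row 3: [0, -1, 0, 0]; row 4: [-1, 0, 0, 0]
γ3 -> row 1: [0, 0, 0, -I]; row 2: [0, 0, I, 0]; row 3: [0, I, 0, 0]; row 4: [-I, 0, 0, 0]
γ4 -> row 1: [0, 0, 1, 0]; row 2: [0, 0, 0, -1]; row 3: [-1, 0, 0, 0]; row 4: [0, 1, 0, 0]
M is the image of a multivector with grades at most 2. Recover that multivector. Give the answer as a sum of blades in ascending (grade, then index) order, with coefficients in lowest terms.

Method: the blade images are trace-orthogonal — tr(rho(e_A) rho(e_B)^-1) = 4 if A = B and 0 otherwise — and rho(e_A)^-1 = (e_A)^2 * rho(e_A) with (e_A)^2 = +1 or -1, so the coefficient of e_A in the preimage is (e_A)^2 * tr(M rho(e_A))/4.
Nonzero projections over blades of grade <= 2: γ2: (γ2)^2 = -1, tr(M rho(γ2)) = 28, coefficient -7; γ13: (γ13)^2 = +1, tr(M rho(γ13)) = 14/3, coefficient 7/6. Every other blade of grade <= 2 projects to 0.
Answer: -7*γ2 + 7/6*γ13


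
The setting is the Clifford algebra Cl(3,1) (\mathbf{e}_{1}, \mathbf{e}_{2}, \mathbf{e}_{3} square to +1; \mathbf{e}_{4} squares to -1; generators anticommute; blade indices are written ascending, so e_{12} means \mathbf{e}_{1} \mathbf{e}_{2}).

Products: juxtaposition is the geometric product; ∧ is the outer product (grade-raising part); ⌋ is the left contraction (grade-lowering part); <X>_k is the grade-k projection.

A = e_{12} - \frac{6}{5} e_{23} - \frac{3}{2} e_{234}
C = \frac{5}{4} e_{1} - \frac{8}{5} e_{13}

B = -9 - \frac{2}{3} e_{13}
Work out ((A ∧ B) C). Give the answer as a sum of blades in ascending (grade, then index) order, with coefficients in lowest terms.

step 1: -9 e_{12} + \frac{54}{5} e_{23} + \frac{27}{2} e_{234}
step 2: \frac{45}{4} e_{2} - \frac{432}{25} e_{12} - \frac{72}{5} e_{23} + \frac{27}{2} e_{123} - \frac{108}{5} e_{124} - \frac{135}{8} e_{1234}
Answer: \frac{45}{4} e_{2} - \frac{432}{25} e_{12} - \frac{72}{5} e_{23} + \frac{27}{2} e_{123} - \frac{108}{5} e_{124} - \frac{135}{8} e_{1234}


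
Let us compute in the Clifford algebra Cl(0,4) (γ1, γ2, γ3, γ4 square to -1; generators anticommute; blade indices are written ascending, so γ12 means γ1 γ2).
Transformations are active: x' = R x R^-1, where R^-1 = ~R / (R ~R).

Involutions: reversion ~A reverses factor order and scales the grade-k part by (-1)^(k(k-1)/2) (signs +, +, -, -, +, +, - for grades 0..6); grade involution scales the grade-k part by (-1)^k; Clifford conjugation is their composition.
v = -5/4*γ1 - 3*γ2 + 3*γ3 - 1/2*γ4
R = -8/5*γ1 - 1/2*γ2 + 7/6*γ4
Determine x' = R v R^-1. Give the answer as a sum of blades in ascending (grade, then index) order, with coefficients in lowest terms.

~R = -8/5*γ1 - 1/2*γ2 + 7/6*γ4, and R ~R = -1877/450, so R^-1 = ~R / (-1877/450).
R v = -35/12 + 167/40*γ12 - 24/5*γ13 + 271/120*γ14 - 3/2*γ23 + 15/4*γ24 - 7/2*γ34
Answer: -7415/7508*γ1 + 8637/3754*γ2 - 3*γ3 + 4001/1877*γ4


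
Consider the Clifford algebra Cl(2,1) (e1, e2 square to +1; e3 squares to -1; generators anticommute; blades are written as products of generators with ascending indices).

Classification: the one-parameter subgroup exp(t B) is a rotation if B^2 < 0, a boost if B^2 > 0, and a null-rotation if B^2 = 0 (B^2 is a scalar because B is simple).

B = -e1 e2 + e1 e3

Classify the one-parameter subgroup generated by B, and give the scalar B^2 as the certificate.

B^2 term by term: the squares give (-1)^2*(e1 e2)^2 + (1)^2*(e1 e3)^2 = 1*(-1) + 1*(+1) = 0 (each basis 2-blade squares to minus the product of its generators' squares); cross terms between blades sharing an index anticommute and cancel. So B^2 = 0.
Answer: null-rotation, certificate B^2 = 0. B^2 = 0 is basis-independent, so its sign is the whole story.


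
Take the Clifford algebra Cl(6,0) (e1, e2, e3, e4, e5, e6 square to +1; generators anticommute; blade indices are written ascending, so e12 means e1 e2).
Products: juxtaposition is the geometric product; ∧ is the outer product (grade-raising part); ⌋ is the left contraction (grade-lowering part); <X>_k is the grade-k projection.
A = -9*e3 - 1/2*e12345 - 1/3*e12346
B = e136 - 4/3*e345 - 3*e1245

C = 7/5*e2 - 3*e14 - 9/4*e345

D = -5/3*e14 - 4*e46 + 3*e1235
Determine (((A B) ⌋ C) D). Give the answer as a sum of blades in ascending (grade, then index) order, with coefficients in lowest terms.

step 1: 3/2*e3 - 2/3*e12 + 9*e16 - 1/3*e24 + 12*e45 - e356 + 4/9*e1256 - 1/2*e2456 + 27*e12345
step 2: 27*e3 - 27/8*e45
step 3: -45/8*e15 - 27/2*e56 + 81*e125 + 45*e134 - 108*e346 - 81/8*e1234
Answer: -45/8*e15 - 27/2*e56 + 81*e125 + 45*e134 - 108*e346 - 81/8*e1234


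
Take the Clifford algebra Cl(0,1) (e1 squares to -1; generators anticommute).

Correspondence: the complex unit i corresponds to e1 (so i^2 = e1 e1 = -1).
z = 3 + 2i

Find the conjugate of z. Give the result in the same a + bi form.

In blades: z = 3 + 2*e1.
Conjugation here is Clifford conjugation: the scalar is fixed and the grade-1 and grade-2 blades all flip sign, giving 3 - 2*e1; translating back:
Answer: 3 - 2i


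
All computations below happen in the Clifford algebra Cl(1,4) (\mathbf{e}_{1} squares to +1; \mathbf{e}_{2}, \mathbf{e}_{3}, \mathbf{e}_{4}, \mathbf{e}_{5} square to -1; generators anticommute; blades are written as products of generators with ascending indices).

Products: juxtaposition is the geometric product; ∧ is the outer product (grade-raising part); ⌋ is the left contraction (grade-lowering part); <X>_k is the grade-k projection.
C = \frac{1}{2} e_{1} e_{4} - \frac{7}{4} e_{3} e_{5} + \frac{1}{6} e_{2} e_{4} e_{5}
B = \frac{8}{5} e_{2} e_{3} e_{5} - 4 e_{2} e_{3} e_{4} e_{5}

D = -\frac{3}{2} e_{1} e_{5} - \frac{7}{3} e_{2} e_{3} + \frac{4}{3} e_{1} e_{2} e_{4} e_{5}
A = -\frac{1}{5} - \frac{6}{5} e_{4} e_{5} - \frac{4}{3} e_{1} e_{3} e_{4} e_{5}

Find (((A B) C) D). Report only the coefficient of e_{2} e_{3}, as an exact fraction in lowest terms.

step 1: -\frac{16}{3} e_{1} e_{2} - \frac{24}{5} e_{2} e_{3} + \frac{32}{15} e_{1} e_{2} e_{4} + \frac{48}{25} e_{2} e_{3} e_{4} - \frac{8}{25} e_{2} e_{3} e_{5} + \frac{4}{5} e_{2} e_{3} e_{4} e_{5}
step 2: -\frac{122}{75} e_{2} - \frac{2}{15} e_{3} - \frac{16}{45} e_{1} e_{5} + \frac{19}{15} e_{2} e_{4} - \frac{42}{5} e_{2} e_{5} + \frac{4}{75} e_{3} e_{4} + \frac{8}{25} e_{3} e_{5} + \frac{24}{25} e_{1} e_{2} e_{3} + \frac{8}{9} e_{1} e_{4} e_{5} - \frac{84}{25} e_{2} e_{4} e_{5} - \frac{4}{5} e_{3} e_{4} e_{5} - \frac{12}{5} e_{1} e_{2} e_{3} e_{4} + \frac{146}{15} e_{1} e_{2} e_{3} e_{5} + \frac{268}{75} e_{1} e_{2} e_{3} e_{4} e_{5}
step 3: \frac{8}{15} + \frac{168}{25} e_{1} - \frac{118}{135} e_{2} - \frac{214}{25} e_{3} + \frac{4}{3} e_{4} - \frac{63}{5} e_{1} e_{2} + \frac{12}{25} e_{1} e_{3} - \frac{84}{5} e_{1} e_{4} + \frac{946}{45} e_{1} e_{5} - \frac{73}{5} e_{2} e_{3} - \frac{404}{675} e_{2} e_{4} - \frac{56}{75} e_{2} e_{5} + \frac{239}{15} e_{3} e_{4} - \frac{82}{5} e_{3} e_{5} + \frac{16}{15} e_{1} e_{2} e_{3} + \frac{126}{25} e_{1} e_{2} e_{4} - \frac{61}{25} e_{1} e_{2} e_{5} + \frac{6}{5} e_{1} e_{3} e_{4} - \frac{1}{5} e_{1} e_{3} e_{5} + \frac{1388}{225} e_{1} e_{4} e_{5} + \frac{134}{25} e_{2} e_{3} e_{4} - \frac{36}{25} e_{2} e_{3} e_{5} + \frac{28}{15} e_{2} e_{4} e_{5} - \frac{164}{25} e_{3} e_{4} e_{5} + \frac{32}{75} e_{1} e_{2} e_{3} e_{4} + \frac{512}{675} e_{1} e_{2} e_{3} e_{5} - \frac{19}{10} e_{1} e_{2} e_{4} e_{5} - \frac{2}{25} e_{1} e_{3} e_{4} e_{5} - \frac{18}{5} e_{2} e_{3} e_{4} e_{5} - \frac{304}{135} e_{1} e_{2} e_{3} e_{4} e_{5}
Answer: -\frac{73}{5}


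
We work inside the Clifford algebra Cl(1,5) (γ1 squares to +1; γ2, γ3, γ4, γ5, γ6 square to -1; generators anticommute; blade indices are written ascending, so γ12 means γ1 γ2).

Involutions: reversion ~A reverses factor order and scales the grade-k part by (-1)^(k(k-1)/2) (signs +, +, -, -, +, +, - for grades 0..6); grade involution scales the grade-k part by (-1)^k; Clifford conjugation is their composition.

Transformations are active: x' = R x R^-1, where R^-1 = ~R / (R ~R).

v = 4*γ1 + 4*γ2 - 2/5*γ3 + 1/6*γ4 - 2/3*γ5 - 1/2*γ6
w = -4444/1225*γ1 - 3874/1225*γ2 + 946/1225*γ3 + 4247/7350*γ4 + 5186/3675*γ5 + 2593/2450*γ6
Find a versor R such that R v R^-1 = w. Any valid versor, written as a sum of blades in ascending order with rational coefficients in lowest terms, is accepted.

Why this works: both vectors square to -397/450, so q(v) = q(w) and R = v + w = 456/1225*γ1 + 1026/1225*γ2 + 456/1225*γ3 + 912/1225*γ4 + 912/1225*γ5 + 684/1225*γ6 carries v to w — its own direction survives, the complement (v - w)/2 flips.
Answer: 456/1225*γ1 + 1026/1225*γ2 + 456/1225*γ3 + 912/1225*γ4 + 912/1225*γ5 + 684/1225*γ6


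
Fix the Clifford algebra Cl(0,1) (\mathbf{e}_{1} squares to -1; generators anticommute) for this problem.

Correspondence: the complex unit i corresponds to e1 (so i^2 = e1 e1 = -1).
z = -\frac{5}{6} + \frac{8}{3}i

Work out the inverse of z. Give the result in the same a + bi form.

In blades: z = -\frac{5}{6} + \frac{8}{3} e_{1}.
With qbar = -\frac{5}{6} - \frac{8}{3} e_{1} (scalar fixed, mapped units negated), z qbar = \frac{281}{36} (the sum of squared coefficients), so z^-1 = qbar / (\frac{281}{36}) = -\frac{30}{281} - \frac{96}{281} e_{1}; translating back:
Answer: -\frac{30}{281} - \frac{96}{281}i


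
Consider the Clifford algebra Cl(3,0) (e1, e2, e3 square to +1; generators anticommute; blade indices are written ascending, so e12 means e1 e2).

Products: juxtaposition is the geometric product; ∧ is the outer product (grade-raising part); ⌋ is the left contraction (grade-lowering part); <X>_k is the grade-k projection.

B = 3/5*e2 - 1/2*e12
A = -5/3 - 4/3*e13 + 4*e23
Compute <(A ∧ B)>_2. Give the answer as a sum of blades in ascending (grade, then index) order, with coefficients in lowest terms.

step 1: -e2 + 5/6*e12 + 4/5*e123
step 2: 5/6*e12
Answer: 5/6*e12


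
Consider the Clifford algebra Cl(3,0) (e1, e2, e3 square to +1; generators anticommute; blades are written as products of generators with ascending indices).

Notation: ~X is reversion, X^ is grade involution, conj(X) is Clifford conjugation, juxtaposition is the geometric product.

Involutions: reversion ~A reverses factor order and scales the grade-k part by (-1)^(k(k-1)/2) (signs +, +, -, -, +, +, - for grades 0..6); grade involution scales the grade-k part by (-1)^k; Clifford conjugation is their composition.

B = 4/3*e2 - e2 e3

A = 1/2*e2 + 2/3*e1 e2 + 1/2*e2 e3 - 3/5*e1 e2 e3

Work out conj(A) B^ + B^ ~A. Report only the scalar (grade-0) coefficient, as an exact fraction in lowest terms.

first term: 1/6 + 13/45*e1 - 1/6*e3 - 2/15*e1 e3
second term: -7/6 - 13/45*e1 + 7/6*e3 + 2/15*e1 e3
Answer: -1


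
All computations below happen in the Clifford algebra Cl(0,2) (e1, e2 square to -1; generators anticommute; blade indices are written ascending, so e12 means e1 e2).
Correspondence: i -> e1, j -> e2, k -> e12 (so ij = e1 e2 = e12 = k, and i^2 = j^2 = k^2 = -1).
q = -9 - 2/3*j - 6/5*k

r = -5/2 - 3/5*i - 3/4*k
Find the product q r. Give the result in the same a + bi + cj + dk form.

In blades: q = -9 - 2/3*e2 - 6/5*e12, r = -5/2 - 3/5*e1 - 3/4*e12.
Distribute q over r term by term (generator squares from the signature, products reordered to ascending indices): (-9)*r = 45/2 + 27/5*e1 + 27/4*e12; (-2/3*e2)*r = 1/2*e1 + 5/3*e2 - 2/5*e12; (-6/5*e12)*r = -9/10 + 18/25*e2 + 3*e12.
Sum: 108/5 + 59/10*e1 + 179/75*e2 + 187/20*e12; translating back through the correspondence:
Answer: 108/5 + 59/10*i + 179/75*j + 187/20*k


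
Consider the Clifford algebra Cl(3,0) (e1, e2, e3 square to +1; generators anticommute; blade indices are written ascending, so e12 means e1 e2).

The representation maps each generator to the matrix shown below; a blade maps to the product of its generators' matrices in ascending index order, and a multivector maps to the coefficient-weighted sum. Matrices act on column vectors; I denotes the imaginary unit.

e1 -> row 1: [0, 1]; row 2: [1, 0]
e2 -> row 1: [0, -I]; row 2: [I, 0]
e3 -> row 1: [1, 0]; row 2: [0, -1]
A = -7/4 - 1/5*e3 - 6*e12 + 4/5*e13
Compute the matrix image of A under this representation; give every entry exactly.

Bivector images (products of the table entries): rho(e12) = rho(e1)rho(e2) = row 1: [I, 0]; row 2: [0, -I]; rho(e13) = rho(e1)rho(e3) = row 1: [0, -1]; row 2: [1, 0].
M = (-7/4)*1 + (-1/5)*rho(e3) + (-6)*rho(e12) + (4/5)*rho(e13), summed entrywise (1 is the identity matrix):
Answer: row 1: [-39/20 - 6*I, -4/5]; row 2: [4/5, -31/20 + 6*I]


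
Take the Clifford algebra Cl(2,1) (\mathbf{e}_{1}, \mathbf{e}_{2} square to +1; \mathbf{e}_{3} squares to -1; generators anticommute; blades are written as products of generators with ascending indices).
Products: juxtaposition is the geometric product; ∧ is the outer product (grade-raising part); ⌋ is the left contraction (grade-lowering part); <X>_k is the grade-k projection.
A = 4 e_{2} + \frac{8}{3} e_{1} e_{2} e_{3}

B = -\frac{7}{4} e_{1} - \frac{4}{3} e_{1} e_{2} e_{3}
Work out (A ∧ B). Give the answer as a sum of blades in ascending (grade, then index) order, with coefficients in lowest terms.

step 1: 7 e_{1} e_{2}
Answer: 7 e_{1} e_{2}


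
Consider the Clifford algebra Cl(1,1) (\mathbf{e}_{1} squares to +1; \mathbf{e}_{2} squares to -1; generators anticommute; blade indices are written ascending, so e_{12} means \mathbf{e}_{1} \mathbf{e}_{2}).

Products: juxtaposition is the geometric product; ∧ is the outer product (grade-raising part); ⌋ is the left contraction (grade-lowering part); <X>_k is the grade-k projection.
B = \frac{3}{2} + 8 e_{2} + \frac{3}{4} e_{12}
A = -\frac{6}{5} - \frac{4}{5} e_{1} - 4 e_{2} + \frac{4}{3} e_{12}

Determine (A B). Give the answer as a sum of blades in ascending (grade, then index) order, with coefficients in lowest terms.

step 1: \frac{156}{5} - \frac{223}{15} e_{1} - \frac{81}{5} e_{2} - \frac{53}{10} e_{12}
Answer: \frac{156}{5} - \frac{223}{15} e_{1} - \frac{81}{5} e_{2} - \frac{53}{10} e_{12}


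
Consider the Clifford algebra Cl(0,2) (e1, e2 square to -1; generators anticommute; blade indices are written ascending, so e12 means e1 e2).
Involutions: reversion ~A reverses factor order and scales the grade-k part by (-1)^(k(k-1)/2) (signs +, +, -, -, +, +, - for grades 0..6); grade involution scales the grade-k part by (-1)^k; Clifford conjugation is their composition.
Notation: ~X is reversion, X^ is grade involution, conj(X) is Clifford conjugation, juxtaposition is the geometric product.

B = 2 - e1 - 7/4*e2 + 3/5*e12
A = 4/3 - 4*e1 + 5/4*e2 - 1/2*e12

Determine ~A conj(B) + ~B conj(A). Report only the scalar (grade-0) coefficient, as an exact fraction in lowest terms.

first term: 1147/240 - 199/24*e1 + 44/15*e2 - 161/20*e12
second term: 1147/240 + 121/24*e1 - 101/15*e2 + 169/20*e12
Answer: 1147/120


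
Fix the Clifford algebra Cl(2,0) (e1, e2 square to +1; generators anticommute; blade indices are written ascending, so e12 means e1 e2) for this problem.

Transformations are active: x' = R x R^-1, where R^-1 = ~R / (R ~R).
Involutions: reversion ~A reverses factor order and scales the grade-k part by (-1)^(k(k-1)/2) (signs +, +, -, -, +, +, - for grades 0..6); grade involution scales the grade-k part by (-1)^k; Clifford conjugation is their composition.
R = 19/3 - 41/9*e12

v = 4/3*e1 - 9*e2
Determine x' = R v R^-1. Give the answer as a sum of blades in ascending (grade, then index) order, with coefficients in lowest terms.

~R = 19/3 + 41/9*e12, and R ~R = 4930/81, so R^-1 = ~R / (4930/81).
R v = 445/9*e1 - 1375/27*e2
Answer: 13247/1479*e1 - 788/493*e2


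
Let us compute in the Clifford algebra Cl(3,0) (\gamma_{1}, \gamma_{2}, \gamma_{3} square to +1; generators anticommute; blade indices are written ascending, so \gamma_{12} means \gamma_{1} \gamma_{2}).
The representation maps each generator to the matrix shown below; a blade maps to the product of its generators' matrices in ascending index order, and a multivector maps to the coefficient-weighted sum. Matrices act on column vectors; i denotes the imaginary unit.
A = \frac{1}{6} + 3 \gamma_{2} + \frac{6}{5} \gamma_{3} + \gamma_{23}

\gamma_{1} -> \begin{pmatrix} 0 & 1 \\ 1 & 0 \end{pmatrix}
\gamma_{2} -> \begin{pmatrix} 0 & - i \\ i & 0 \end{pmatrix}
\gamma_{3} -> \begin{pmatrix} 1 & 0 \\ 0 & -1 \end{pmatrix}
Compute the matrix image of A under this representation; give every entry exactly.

Bivector images (products of the table entries): rho(\gamma_{23}) = rho(\gamma_{2})rho(\gamma_{3}) = \begin{pmatrix} 0 & i \\ i & 0 \end{pmatrix}.
M = (\frac{1}{6})*1 + (3)*rho(\gamma_{2}) + (\frac{6}{5})*rho(\gamma_{3}) + (1)*rho(\gamma_{23}), summed entrywise (1 is the identity matrix):
Answer: \begin{pmatrix} \frac{41}{30} & - 2 i \\ 4 i & - \frac{31}{30} \end{pmatrix}


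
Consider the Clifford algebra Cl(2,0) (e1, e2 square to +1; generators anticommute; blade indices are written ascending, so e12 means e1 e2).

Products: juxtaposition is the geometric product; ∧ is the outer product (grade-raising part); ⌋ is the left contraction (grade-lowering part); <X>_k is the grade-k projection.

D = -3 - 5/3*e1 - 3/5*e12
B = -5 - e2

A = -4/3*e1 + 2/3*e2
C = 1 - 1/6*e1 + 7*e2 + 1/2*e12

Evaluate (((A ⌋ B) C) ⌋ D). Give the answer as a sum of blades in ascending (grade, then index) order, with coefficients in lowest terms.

step 1: -2/3
step 2: -2/3 + 1/9*e1 - 14/3*e2 - 1/3*e12
step 3: 218/135 - 76/45*e1 - 1/15*e2 + 2/5*e12
Answer: 218/135 - 76/45*e1 - 1/15*e2 + 2/5*e12


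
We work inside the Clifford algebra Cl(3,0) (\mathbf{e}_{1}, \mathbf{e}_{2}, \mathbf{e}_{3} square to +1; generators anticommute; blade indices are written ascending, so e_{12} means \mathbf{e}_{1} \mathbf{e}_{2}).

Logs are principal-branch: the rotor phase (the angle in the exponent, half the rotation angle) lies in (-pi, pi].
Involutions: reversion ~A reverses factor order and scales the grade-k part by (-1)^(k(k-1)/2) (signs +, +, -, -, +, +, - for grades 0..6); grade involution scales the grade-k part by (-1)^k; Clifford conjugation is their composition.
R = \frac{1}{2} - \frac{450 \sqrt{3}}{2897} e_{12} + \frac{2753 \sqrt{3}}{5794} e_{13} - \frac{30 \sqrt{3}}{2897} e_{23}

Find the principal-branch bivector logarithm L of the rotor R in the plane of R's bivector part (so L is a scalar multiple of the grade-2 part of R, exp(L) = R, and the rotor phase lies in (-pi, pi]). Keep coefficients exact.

The scalar part of R is \frac{1}{2}, so the principal-branch rotor phase is pinned; divide the bivector part by its sine to get the unit plane — L is the phase times that plane.
Concretely: cos(phase) = \frac{1}{2} gives phase = ±\frac{\pi}{3}, and since phase/sin(phase) is even the sign is immaterial: L = (phase/sin(phase)) * <R>_2 = (\frac{2 \sqrt{3} \pi}{9}) * <R>_2.
Answer: - \frac{300 \pi}{2897} e_{12} + \frac{2753 \pi}{8691} e_{13} - \frac{20 \pi}{2897} e_{23}


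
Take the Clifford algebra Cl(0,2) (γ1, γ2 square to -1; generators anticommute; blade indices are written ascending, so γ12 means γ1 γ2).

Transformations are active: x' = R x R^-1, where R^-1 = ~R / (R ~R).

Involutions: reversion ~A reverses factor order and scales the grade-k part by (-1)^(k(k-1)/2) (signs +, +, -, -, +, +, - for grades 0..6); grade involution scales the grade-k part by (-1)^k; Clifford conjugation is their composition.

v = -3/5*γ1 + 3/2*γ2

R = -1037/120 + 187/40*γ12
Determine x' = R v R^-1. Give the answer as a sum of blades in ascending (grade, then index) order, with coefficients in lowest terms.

~R = -1037/120 - 187/40*γ12, and R ~R = 139009/1440, so R^-1 = ~R / (139009/1440).
R v = -731/400*γ1 - 6307/400*γ2
Answer: 22299/24050*γ1 + 15909/12025*γ2
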